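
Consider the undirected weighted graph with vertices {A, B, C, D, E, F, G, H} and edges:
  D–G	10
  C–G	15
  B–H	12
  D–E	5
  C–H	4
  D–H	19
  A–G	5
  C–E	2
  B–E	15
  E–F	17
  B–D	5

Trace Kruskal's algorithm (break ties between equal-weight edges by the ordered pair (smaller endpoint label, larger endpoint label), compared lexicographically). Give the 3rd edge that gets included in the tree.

A-G

Kruskal: consider edges lightest-first.
C–E (2): add — endpoints in different components.
C–H (4): add — endpoints in different components.
A–G (5): add — endpoints in different components.
B–D (5): add — endpoints in different components.
D–E (5): add — endpoints in different components.
D–G (10): add — endpoints in different components.
B–H (12): skip — B and H already connected.
B–E (15): skip — B and E already connected.
C–G (15): skip — C and G already connected.
E–F (17): add — endpoints in different components.
The 3rd edge added is A–G.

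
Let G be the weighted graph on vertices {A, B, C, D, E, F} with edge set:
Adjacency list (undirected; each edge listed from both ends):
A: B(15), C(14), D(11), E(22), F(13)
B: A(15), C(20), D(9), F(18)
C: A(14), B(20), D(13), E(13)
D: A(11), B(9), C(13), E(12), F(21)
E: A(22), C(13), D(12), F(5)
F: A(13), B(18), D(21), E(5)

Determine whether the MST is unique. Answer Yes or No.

Kruskal's algorithm — process edges by increasing weight (ties by edge label):
E-F (5): add — endpoints in different components.
B-D (9): add — endpoints in different components.
A-D (11): add — endpoints in different components.
D-E (12): add — endpoints in different components.
A-F (13): skip — A and F already connected.
C-D (13): add — endpoints in different components.
Non-tree edge C-E has weight 13, equal to the heaviest edge on its tree cycle — swapping gives another MST of the same weight. Not unique.

No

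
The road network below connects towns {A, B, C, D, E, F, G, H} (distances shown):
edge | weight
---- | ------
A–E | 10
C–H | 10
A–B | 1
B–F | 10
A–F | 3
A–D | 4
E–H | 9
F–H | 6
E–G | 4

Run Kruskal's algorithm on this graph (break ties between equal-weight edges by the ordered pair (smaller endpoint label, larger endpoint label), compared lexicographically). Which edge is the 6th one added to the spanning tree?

Sort edges by weight, then run Kruskal:
A–B (1): add — endpoints in different components.
A–F (3): add — endpoints in different components.
A–D (4): add — endpoints in different components.
E–G (4): add — endpoints in different components.
F–H (6): add — endpoints in different components.
E–H (9): add — endpoints in different components.
A–E (10): skip — A and E already connected.
B–F (10): skip — B and F already connected.
C–H (10): add — endpoints in different components.
The 6th edge added is E–H.

E-H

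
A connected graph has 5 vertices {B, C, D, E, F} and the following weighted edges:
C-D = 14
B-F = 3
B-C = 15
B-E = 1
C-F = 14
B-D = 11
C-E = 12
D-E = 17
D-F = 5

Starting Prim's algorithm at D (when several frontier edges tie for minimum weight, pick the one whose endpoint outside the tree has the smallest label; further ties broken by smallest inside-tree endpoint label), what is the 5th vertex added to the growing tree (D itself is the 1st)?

C

Prim, starting at D.
Step 1: cheapest edge leaving the tree is D-F (5); add F.
Step 2: cheapest edge leaving the tree is B-F (3); add B.
Step 3: cheapest edge leaving the tree is B-E (1); add E.
Step 4: cheapest edge leaving the tree is C-E (12); add C.
Vertex order: D, F, B, E, C. The 5th vertex is C.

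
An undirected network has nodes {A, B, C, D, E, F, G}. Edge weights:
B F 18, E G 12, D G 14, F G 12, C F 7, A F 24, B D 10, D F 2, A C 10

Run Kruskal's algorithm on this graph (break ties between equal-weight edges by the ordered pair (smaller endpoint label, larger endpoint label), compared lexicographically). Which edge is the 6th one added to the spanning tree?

Kruskal's algorithm — process edges by increasing weight (ties by edge label):
D F (2): add. Components now {A} {B} {C} {D,F} {E} {G}
C F (7): add. Components now {A} {B} {C,D,F} {E} {G}
A C (10): add. Components now {A,C,D,F} {B} {E} {G}
B D (10): add. Components now {A,B,C,D,F} {E} {G}
E G (12): add. Components now {A,B,C,D,F} {E,G}
F G (12): add. Components now {A,B,C,D,E,F,G}
The 6th edge added is F G.

F-G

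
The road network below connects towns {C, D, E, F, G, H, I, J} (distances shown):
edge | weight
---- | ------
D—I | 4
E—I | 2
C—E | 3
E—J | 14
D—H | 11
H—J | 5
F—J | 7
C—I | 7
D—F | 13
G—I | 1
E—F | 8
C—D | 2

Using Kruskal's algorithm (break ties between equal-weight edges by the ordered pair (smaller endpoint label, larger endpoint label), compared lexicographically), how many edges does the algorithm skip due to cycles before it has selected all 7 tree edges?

Sort edges by weight, then run Kruskal:
G—I (1): add — endpoints in different components.
C—D (2): add — endpoints in different components.
E—I (2): add — endpoints in different components.
C—E (3): add — endpoints in different components.
D—I (4): skip — D and I already connected.
H—J (5): add — endpoints in different components.
C—I (7): skip — C and I already connected.
F—J (7): add — endpoints in different components.
E—F (8): add — endpoints in different components.
Edges rejected before the tree was complete: 2.

2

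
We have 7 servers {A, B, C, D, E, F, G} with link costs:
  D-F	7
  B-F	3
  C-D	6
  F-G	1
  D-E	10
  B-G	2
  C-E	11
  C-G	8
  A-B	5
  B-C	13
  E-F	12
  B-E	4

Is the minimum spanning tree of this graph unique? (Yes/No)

Yes

Kruskal: consider edges lightest-first.
F-G (1): add — endpoints in different components.
B-G (2): add — endpoints in different components.
B-F (3): skip — B and F already connected.
B-E (4): add — endpoints in different components.
A-B (5): add — endpoints in different components.
C-D (6): add — endpoints in different components.
D-F (7): add — endpoints in different components.
Every non-tree edge has weight strictly greater than the heaviest edge on the tree path between its endpoints, so the MST is unique.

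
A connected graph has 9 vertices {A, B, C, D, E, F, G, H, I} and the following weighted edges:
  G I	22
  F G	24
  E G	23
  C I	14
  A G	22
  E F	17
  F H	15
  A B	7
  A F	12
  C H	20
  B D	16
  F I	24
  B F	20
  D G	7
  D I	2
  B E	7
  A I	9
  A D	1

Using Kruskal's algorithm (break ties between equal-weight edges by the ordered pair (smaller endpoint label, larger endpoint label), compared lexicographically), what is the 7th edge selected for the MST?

Kruskal: consider edges lightest-first.
A D (1): add — endpoints in different components.
D I (2): add — endpoints in different components.
A B (7): add — endpoints in different components.
B E (7): add — endpoints in different components.
D G (7): add — endpoints in different components.
A I (9): skip — A and I already connected.
A F (12): add — endpoints in different components.
C I (14): add — endpoints in different components.
F H (15): add — endpoints in different components.
The 7th edge added is C I.

C-I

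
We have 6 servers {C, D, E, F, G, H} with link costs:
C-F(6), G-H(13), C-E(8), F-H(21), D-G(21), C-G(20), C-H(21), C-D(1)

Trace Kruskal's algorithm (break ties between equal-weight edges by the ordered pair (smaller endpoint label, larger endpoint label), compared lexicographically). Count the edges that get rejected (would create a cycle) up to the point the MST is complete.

0

Kruskal: consider edges lightest-first.
C-D (1): add — endpoints in different components.
C-F (6): add — endpoints in different components.
C-E (8): add — endpoints in different components.
G-H (13): add — endpoints in different components.
C-G (20): add — endpoints in different components.
Edges rejected before the tree was complete: 0.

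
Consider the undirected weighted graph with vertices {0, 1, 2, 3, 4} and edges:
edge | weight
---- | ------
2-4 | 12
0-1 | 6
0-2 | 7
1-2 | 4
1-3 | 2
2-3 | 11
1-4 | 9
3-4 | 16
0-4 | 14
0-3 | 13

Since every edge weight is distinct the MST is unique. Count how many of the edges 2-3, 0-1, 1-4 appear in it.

2

Kruskal: consider edges lightest-first.
1-3 (2): add. Components now {0} {1,3} {2} {4}
1-2 (4): add. Components now {0} {1,2,3} {4}
0-1 (6): add. Components now {0,1,2,3} {4}
0-2 (7): skip — 0 and 2 already connected.
1-4 (9): add. Components now {0,1,2,3,4}
MST edge set: {1-3, 1-2, 0-1, 1-4}.
Of the listed edges, {0-1, 1-4} are in the MST → 2.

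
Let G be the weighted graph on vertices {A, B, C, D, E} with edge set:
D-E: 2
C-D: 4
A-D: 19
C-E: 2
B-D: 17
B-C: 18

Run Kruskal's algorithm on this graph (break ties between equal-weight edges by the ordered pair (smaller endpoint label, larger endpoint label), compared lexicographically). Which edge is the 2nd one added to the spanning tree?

Kruskal: consider edges lightest-first.
C-E (2): add. Components now {A} {B} {C,E} {D}
D-E (2): add. Components now {A} {B} {C,D,E}
C-D (4): skip — C and D already connected.
B-D (17): add. Components now {A} {B,C,D,E}
B-C (18): skip — B and C already connected.
A-D (19): add. Components now {A,B,C,D,E}
The 2nd edge added is D-E.

D-E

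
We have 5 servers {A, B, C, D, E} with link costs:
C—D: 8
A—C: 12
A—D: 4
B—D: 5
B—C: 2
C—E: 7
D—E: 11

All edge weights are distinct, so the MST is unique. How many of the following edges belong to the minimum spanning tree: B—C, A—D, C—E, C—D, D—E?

3

Sort edges by weight, then run Kruskal:
B—C (2): add. Components now {A} {B,C} {D} {E}
A—D (4): add. Components now {A,D} {B,C} {E}
B—D (5): add. Components now {A,B,C,D} {E}
C—E (7): add. Components now {A,B,C,D,E}
MST edge set: {B—C, A—D, B—D, C—E}.
Of the listed edges, {B—C, A—D, C—E} are in the MST → 3.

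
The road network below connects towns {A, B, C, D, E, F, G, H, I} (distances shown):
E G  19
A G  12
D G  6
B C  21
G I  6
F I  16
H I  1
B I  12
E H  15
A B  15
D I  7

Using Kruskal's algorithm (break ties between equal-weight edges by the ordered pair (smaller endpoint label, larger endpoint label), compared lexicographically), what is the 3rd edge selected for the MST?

G-I

Kruskal: consider edges lightest-first.
H I (1): add — endpoints in different components.
D G (6): add — endpoints in different components.
G I (6): add — endpoints in different components.
D I (7): skip — D and I already connected.
A G (12): add — endpoints in different components.
B I (12): add — endpoints in different components.
A B (15): skip — A and B already connected.
E H (15): add — endpoints in different components.
F I (16): add — endpoints in different components.
E G (19): skip — E and G already connected.
B C (21): add — endpoints in different components.
The 3rd edge added is G I.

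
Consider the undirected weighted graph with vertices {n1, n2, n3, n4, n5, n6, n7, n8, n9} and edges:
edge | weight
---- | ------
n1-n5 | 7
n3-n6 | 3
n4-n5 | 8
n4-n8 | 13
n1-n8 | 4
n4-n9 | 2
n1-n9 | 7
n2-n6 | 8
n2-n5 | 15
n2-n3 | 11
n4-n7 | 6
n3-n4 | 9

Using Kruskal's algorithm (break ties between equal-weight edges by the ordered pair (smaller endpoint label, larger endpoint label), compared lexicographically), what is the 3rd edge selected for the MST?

Kruskal: consider edges lightest-first.
n4-n9 (2): add — endpoints in different components.
n3-n6 (3): add — endpoints in different components.
n1-n8 (4): add — endpoints in different components.
n4-n7 (6): add — endpoints in different components.
n1-n5 (7): add — endpoints in different components.
n1-n9 (7): add — endpoints in different components.
n2-n6 (8): add — endpoints in different components.
n4-n5 (8): skip — n4 and n5 already connected.
n3-n4 (9): add — endpoints in different components.
The 3rd edge added is n1-n8.

n1-n8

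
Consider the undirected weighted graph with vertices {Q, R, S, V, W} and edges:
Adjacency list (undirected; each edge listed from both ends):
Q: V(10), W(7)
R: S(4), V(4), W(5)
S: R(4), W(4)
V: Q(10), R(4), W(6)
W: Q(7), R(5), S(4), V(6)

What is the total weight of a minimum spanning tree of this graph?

Grow the tree from V using Prim:
Step 1: cheapest edge leaving the tree is R V (4); add R.
Step 2: cheapest edge leaving the tree is R S (4); add S.
Step 3: cheapest edge leaving the tree is S W (4); add W.
Step 4: cheapest edge leaving the tree is Q W (7); add Q.
MST edges: R V, R S, S W, Q W; total weight 4+4+4+7 = 19.

19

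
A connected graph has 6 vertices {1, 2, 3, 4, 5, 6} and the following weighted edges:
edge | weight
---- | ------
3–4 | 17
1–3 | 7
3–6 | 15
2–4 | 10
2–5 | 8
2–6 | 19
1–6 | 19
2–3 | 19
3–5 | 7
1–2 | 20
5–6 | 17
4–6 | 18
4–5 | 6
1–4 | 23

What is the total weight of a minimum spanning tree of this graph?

43

Grow the tree from 6 using Prim:
Step 1: cheapest edge leaving the tree is 3–6 (15); add 3.
Step 2: cheapest edge leaving the tree is 1–3 (7); add 1.
Step 3: cheapest edge leaving the tree is 3–5 (7); add 5.
Step 4: cheapest edge leaving the tree is 4–5 (6); add 4.
Step 5: cheapest edge leaving the tree is 2–5 (8); add 2.
MST edges: 3–6, 1–3, 3–5, 4–5, 2–5; total weight 15+7+7+6+8 = 43.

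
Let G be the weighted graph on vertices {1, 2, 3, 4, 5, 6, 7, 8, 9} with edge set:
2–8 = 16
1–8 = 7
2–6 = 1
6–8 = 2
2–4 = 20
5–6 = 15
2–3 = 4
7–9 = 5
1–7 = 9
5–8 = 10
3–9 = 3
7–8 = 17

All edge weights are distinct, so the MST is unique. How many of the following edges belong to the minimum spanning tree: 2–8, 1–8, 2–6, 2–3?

Kruskal's algorithm — process edges by increasing weight (ties by edge label):
2–6 (1): add — endpoints in different components.
6–8 (2): add — endpoints in different components.
3–9 (3): add — endpoints in different components.
2–3 (4): add — endpoints in different components.
7–9 (5): add — endpoints in different components.
1–8 (7): add — endpoints in different components.
1–7 (9): skip — 1 and 7 already connected.
5–8 (10): add — endpoints in different components.
5–6 (15): skip — 5 and 6 already connected.
2–8 (16): skip — 2 and 8 already connected.
7–8 (17): skip — 7 and 8 already connected.
2–4 (20): add — endpoints in different components.
MST edge set: {2–6, 6–8, 3–9, 2–3, 7–9, 1–8, 5–8, 2–4}.
Of the listed edges, {1–8, 2–6, 2–3} are in the MST → 3.

3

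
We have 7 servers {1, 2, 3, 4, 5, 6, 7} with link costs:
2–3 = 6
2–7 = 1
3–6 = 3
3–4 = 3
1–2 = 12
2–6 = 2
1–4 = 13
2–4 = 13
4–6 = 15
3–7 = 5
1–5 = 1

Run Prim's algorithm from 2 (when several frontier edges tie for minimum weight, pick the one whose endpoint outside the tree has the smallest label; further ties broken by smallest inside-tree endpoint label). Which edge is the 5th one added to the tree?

1-2

Prim's algorithm from 2:
Step 1: cheapest edge leaving the tree is 2–7 (1); add 7.
Step 2: cheapest edge leaving the tree is 2–6 (2); add 6.
Step 3: cheapest edge leaving the tree is 3–6 (3); add 3.
Step 4: cheapest edge leaving the tree is 3–4 (3); add 4.
Step 5: cheapest edge leaving the tree is 1–2 (12); add 1.
Step 6: cheapest edge leaving the tree is 1–5 (1); add 5.
The 5th edge added is 1–2.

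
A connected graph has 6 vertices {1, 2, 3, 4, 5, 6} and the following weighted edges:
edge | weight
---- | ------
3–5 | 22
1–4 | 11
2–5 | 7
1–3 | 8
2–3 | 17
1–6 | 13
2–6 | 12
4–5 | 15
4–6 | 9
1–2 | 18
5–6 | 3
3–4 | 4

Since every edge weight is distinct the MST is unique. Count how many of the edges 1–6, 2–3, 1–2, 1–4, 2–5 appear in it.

Kruskal: consider edges lightest-first.
5–6 (3): add — endpoints in different components.
3–4 (4): add — endpoints in different components.
2–5 (7): add — endpoints in different components.
1–3 (8): add — endpoints in different components.
4–6 (9): add — endpoints in different components.
MST edge set: {5–6, 3–4, 2–5, 1–3, 4–6}.
Of the listed edges, {2–5} are in the MST → 1.

1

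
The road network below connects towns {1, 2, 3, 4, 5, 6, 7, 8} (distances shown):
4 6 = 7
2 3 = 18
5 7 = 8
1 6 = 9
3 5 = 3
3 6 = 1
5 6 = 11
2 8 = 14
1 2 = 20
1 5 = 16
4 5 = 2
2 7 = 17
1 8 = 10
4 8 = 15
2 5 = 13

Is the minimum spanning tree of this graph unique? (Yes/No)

Kruskal's algorithm — process edges by increasing weight (ties by edge label):
3 6 (1): add — endpoints in different components.
4 5 (2): add — endpoints in different components.
3 5 (3): add — endpoints in different components.
4 6 (7): skip — 4 and 6 already connected.
5 7 (8): add — endpoints in different components.
1 6 (9): add — endpoints in different components.
1 8 (10): add — endpoints in different components.
5 6 (11): skip — 5 and 6 already connected.
2 5 (13): add — endpoints in different components.
Every non-tree edge has weight strictly greater than the heaviest edge on the tree path between its endpoints, so the MST is unique.

Yes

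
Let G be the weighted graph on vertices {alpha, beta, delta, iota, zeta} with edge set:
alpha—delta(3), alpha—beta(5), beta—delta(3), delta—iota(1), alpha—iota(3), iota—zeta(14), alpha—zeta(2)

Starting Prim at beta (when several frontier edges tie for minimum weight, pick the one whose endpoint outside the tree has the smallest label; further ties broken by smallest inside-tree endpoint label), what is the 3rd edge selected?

Prim, starting at beta.
Step 1: cheapest edge leaving the tree is beta—delta (3); add delta.
Step 2: cheapest edge leaving the tree is delta—iota (1); add iota.
Step 3: cheapest edge leaving the tree is alpha—delta (3); add alpha.
Step 4: cheapest edge leaving the tree is alpha—zeta (2); add zeta.
The 3rd edge added is alpha—delta.

alpha-delta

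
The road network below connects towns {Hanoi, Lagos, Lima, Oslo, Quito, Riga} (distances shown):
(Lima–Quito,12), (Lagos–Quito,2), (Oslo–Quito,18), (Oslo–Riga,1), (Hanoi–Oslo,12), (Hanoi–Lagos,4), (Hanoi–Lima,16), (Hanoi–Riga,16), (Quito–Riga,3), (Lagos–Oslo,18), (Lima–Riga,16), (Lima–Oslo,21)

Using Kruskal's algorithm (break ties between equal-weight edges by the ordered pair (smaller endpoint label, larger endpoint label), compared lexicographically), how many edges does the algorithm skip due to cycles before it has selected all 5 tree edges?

Sort edges by weight, then run Kruskal:
Oslo–Riga (1): add. Components now {Quito} {Oslo,Riga} {Lima} {Hanoi} {Lagos}
Lagos–Quito (2): add. Components now {Lagos,Quito} {Oslo,Riga} {Lima} {Hanoi}
Quito–Riga (3): add. Components now {Lagos,Oslo,Quito,Riga} {Lima} {Hanoi}
Hanoi–Lagos (4): add. Components now {Hanoi,Lagos,Oslo,Quito,Riga} {Lima}
Hanoi–Oslo (12): skip — Hanoi and Oslo already connected.
Lima–Quito (12): add. Components now {Hanoi,Lagos,Lima,Oslo,Quito,Riga}
Edges rejected before the tree was complete: 1.

1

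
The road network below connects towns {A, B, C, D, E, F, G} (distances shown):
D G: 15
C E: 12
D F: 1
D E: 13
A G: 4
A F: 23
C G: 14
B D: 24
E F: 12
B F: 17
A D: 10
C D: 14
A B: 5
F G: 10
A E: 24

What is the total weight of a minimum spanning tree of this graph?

Prim's algorithm from E:
Step 1: cheapest edge leaving the tree is C E (12); add C.
Step 2: cheapest edge leaving the tree is E F (12); add F.
Step 3: cheapest edge leaving the tree is D F (1); add D.
Step 4: cheapest edge leaving the tree is A D (10); add A.
Step 5: cheapest edge leaving the tree is A G (4); add G.
Step 6: cheapest edge leaving the tree is A B (5); add B.
MST edges: C E, E F, D F, A D, A G, A B; total weight 12+12+1+10+4+5 = 44.

44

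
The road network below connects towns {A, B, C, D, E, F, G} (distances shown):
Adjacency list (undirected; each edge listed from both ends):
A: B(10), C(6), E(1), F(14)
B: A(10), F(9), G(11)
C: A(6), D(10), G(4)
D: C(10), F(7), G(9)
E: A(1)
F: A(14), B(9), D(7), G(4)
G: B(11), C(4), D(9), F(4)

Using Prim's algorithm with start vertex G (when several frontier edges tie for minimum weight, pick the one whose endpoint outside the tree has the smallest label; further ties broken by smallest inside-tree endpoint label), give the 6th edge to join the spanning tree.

B-F

Prim's algorithm from G:
Step 1: cheapest edge leaving the tree is C-G (4); add C.
Step 2: cheapest edge leaving the tree is F-G (4); add F.
Step 3: cheapest edge leaving the tree is A-C (6); add A.
Step 4: cheapest edge leaving the tree is A-E (1); add E.
Step 5: cheapest edge leaving the tree is D-F (7); add D.
Step 6: cheapest edge leaving the tree is B-F (9); add B.
The 6th edge added is B-F.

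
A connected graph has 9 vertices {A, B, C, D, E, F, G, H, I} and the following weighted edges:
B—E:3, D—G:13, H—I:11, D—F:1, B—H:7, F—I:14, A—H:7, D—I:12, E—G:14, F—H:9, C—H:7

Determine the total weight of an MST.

58

Kruskal's algorithm — process edges by increasing weight (ties by edge label):
D—F (1): add — endpoints in different components.
B—E (3): add — endpoints in different components.
A—H (7): add — endpoints in different components.
B—H (7): add — endpoints in different components.
C—H (7): add — endpoints in different components.
F—H (9): add — endpoints in different components.
H—I (11): add — endpoints in different components.
D—I (12): skip — D and I already connected.
D—G (13): add — endpoints in different components.
MST edges: D—F, B—E, A—H, B—H, C—H, F—H, H—I, D—G; total weight 1+3+7+7+7+9+11+13 = 58.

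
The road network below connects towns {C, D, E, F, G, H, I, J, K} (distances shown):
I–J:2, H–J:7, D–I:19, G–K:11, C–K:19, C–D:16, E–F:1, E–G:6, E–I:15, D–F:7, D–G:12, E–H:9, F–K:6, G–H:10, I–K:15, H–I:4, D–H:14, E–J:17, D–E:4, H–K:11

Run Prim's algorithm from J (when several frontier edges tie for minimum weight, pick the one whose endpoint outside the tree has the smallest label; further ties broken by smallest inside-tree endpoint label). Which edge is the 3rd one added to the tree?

Prim's algorithm from J:
Step 1: cheapest edge leaving the tree is I–J (2); add I.
Step 2: cheapest edge leaving the tree is H–I (4); add H.
Step 3: cheapest edge leaving the tree is E–H (9); add E.
Step 4: cheapest edge leaving the tree is E–F (1); add F.
Step 5: cheapest edge leaving the tree is D–E (4); add D.
Step 6: cheapest edge leaving the tree is E–G (6); add G.
Step 7: cheapest edge leaving the tree is F–K (6); add K.
Step 8: cheapest edge leaving the tree is C–D (16); add C.
The 3rd edge added is E–H.

E-H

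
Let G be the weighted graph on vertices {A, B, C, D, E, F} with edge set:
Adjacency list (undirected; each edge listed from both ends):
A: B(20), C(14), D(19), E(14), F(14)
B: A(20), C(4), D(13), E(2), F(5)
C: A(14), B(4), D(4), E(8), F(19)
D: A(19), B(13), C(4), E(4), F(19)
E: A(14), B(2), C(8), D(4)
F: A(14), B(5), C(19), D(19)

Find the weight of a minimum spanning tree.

29

Prim's algorithm from C:
Step 1: cheapest edge leaving the tree is B C (4); add B.
Step 2: cheapest edge leaving the tree is B E (2); add E.
Step 3: cheapest edge leaving the tree is C D (4); add D.
Step 4: cheapest edge leaving the tree is B F (5); add F.
Step 5: cheapest edge leaving the tree is A C (14); add A.
MST edges: B C, B E, C D, B F, A C; total weight 4+2+4+5+14 = 29.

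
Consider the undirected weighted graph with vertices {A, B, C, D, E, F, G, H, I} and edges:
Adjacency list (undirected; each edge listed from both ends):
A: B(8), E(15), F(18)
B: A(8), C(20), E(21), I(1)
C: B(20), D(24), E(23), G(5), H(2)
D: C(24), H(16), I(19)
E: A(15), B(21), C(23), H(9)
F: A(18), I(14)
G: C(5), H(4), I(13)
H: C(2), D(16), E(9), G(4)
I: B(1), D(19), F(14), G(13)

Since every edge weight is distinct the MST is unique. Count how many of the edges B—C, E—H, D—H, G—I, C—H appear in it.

4

Kruskal: consider edges lightest-first.
B—I (1): add — endpoints in different components.
C—H (2): add — endpoints in different components.
G—H (4): add — endpoints in different components.
C—G (5): skip — C and G already connected.
A—B (8): add — endpoints in different components.
E—H (9): add — endpoints in different components.
G—I (13): add — endpoints in different components.
F—I (14): add — endpoints in different components.
A—E (15): skip — A and E already connected.
D—H (16): add — endpoints in different components.
MST edge set: {B—I, C—H, G—H, A—B, E—H, G—I, F—I, D—H}.
Of the listed edges, {E—H, D—H, G—I, C—H} are in the MST → 4.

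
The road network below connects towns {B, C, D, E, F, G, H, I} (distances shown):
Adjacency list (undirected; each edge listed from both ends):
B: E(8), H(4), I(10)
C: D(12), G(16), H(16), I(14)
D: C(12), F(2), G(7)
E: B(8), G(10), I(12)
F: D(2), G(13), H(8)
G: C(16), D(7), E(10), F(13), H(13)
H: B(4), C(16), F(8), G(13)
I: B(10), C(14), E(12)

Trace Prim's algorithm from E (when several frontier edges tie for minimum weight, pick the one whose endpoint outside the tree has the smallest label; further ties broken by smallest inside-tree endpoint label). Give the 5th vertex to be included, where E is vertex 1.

Prim's algorithm from E:
Step 1: cheapest edge leaving the tree is B E (8); add B.
Step 2: cheapest edge leaving the tree is B H (4); add H.
Step 3: cheapest edge leaving the tree is F H (8); add F.
Step 4: cheapest edge leaving the tree is D F (2); add D.
Step 5: cheapest edge leaving the tree is D G (7); add G.
Step 6: cheapest edge leaving the tree is B I (10); add I.
Step 7: cheapest edge leaving the tree is C D (12); add C.
Vertex order: E, B, H, F, D, G, I, C. The 5th vertex is D.

D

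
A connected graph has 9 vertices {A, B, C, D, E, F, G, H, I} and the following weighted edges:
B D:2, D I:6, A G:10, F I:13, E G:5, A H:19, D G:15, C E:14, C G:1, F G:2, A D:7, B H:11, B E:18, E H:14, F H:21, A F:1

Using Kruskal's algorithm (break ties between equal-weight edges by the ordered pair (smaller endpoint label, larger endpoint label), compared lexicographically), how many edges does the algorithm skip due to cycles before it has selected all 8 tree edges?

Sort edges by weight, then run Kruskal:
A F (1): add — endpoints in different components.
C G (1): add — endpoints in different components.
B D (2): add — endpoints in different components.
F G (2): add — endpoints in different components.
E G (5): add — endpoints in different components.
D I (6): add — endpoints in different components.
A D (7): add — endpoints in different components.
A G (10): skip — A and G already connected.
B H (11): add — endpoints in different components.
Edges rejected before the tree was complete: 1.

1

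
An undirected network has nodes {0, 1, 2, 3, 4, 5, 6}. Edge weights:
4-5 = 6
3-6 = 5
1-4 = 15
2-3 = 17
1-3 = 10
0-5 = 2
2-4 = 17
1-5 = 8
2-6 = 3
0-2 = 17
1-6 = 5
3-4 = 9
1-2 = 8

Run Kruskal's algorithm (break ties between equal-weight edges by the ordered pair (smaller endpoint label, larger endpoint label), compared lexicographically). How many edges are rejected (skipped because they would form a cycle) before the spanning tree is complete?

Kruskal's algorithm — process edges by increasing weight (ties by edge label):
0-5 (2): add. Components now {0,5} {1} {2} {3} {4} {6}
2-6 (3): add. Components now {0,5} {1} {2,6} {3} {4}
1-6 (5): add. Components now {0,5} {1,2,6} {3} {4}
3-6 (5): add. Components now {0,5} {1,2,3,6} {4}
4-5 (6): add. Components now {0,4,5} {1,2,3,6}
1-2 (8): skip — 1 and 2 already connected.
1-5 (8): add. Components now {0,1,2,3,4,5,6}
Edges rejected before the tree was complete: 1.

1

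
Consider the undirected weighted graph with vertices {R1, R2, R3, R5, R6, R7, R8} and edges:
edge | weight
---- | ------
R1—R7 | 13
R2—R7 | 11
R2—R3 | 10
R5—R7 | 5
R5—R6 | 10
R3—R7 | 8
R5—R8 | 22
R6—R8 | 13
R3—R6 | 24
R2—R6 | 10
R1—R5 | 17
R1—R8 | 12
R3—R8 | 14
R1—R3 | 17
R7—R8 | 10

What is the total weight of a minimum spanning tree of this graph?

Kruskal's algorithm — process edges by increasing weight (ties by edge label):
R5—R7 (5): add. Components now {R5,R7} {R8} {R6} {R2} {R1} {R3}
R3—R7 (8): add. Components now {R3,R5,R7} {R8} {R6} {R2} {R1}
R2—R3 (10): add. Components now {R2,R3,R5,R7} {R8} {R6} {R1}
R2—R6 (10): add. Components now {R2,R3,R5,R6,R7} {R8} {R1}
R5—R6 (10): skip — R5 and R6 already connected.
R7—R8 (10): add. Components now {R2,R3,R5,R6,R7,R8} {R1}
R2—R7 (11): skip — R7 and R2 already connected.
R1—R8 (12): add. Components now {R1,R2,R3,R5,R6,R7,R8}
MST edges: R5—R7, R3—R7, R2—R3, R2—R6, R7—R8, R1—R8; total weight 5+8+10+10+10+12 = 55.

55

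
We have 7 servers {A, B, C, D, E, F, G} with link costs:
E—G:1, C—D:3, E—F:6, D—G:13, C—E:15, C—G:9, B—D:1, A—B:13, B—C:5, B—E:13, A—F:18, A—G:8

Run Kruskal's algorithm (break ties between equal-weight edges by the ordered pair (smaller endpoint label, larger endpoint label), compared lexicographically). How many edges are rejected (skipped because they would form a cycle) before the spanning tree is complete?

Kruskal's algorithm — process edges by increasing weight (ties by edge label):
B—D (1): add — endpoints in different components.
E—G (1): add — endpoints in different components.
C—D (3): add — endpoints in different components.
B—C (5): skip — B and C already connected.
E—F (6): add — endpoints in different components.
A—G (8): add — endpoints in different components.
C—G (9): add — endpoints in different components.
Edges rejected before the tree was complete: 1.

1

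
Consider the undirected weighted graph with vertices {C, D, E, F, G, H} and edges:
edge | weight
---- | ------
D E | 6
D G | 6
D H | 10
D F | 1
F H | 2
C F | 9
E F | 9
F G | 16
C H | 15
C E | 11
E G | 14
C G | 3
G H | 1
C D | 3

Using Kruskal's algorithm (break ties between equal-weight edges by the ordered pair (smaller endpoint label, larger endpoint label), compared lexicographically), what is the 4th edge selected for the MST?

Kruskal: consider edges lightest-first.
D F (1): add. Components now {C} {D,F} {E} {G} {H}
G H (1): add. Components now {C} {D,F} {E} {G,H}
F H (2): add. Components now {C} {D,F,G,H} {E}
C D (3): add. Components now {C,D,F,G,H} {E}
C G (3): skip — C and G already connected.
D E (6): add. Components now {C,D,E,F,G,H}
The 4th edge added is C D.

C-D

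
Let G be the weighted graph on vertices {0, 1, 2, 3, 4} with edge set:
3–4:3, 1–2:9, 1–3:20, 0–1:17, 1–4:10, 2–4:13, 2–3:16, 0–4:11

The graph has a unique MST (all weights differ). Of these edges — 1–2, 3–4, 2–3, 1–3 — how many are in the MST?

Kruskal: consider edges lightest-first.
3–4 (3): add. Components now {0} {1} {2} {3,4}
1–2 (9): add. Components now {0} {1,2} {3,4}
1–4 (10): add. Components now {0} {1,2,3,4}
0–4 (11): add. Components now {0,1,2,3,4}
MST edge set: {3–4, 1–2, 1–4, 0–4}.
Of the listed edges, {1–2, 3–4} are in the MST → 2.

2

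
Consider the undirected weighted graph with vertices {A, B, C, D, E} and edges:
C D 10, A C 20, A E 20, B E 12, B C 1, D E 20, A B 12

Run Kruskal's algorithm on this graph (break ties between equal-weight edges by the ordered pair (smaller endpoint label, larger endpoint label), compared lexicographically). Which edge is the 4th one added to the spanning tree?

Kruskal's algorithm — process edges by increasing weight (ties by edge label):
B C (1): add — endpoints in different components.
C D (10): add — endpoints in different components.
A B (12): add — endpoints in different components.
B E (12): add — endpoints in different components.
The 4th edge added is B E.

B-E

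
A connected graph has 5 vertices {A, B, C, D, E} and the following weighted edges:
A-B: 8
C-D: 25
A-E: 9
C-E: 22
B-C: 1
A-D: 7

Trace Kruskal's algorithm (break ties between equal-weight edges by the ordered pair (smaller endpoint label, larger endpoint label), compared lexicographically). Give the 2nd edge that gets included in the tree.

Kruskal's algorithm — process edges by increasing weight (ties by edge label):
B-C (1): add. Components now {A} {B,C} {D} {E}
A-D (7): add. Components now {A,D} {B,C} {E}
A-B (8): add. Components now {A,B,C,D} {E}
A-E (9): add. Components now {A,B,C,D,E}
The 2nd edge added is A-D.

A-D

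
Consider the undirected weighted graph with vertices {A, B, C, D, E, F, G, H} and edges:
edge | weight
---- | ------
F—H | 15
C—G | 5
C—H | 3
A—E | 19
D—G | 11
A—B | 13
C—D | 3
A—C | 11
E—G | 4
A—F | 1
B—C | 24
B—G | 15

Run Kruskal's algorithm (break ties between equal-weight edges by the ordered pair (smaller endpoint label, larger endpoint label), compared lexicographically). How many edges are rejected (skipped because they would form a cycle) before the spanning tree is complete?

Kruskal's algorithm — process edges by increasing weight (ties by edge label):
A—F (1): add — endpoints in different components.
C—D (3): add — endpoints in different components.
C—H (3): add — endpoints in different components.
E—G (4): add — endpoints in different components.
C—G (5): add — endpoints in different components.
A—C (11): add — endpoints in different components.
D—G (11): skip — D and G already connected.
A—B (13): add — endpoints in different components.
Edges rejected before the tree was complete: 1.

1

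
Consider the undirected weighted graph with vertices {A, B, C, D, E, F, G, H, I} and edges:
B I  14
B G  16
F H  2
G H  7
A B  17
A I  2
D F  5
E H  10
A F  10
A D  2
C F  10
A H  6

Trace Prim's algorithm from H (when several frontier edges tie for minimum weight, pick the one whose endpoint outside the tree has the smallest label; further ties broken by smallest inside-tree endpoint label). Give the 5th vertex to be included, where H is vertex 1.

Prim's algorithm from H:
Step 1: cheapest edge leaving the tree is F H (2); add F.
Step 2: cheapest edge leaving the tree is D F (5); add D.
Step 3: cheapest edge leaving the tree is A D (2); add A.
Step 4: cheapest edge leaving the tree is A I (2); add I.
Step 5: cheapest edge leaving the tree is G H (7); add G.
Step 6: cheapest edge leaving the tree is C F (10); add C.
Step 7: cheapest edge leaving the tree is E H (10); add E.
Step 8: cheapest edge leaving the tree is B I (14); add B.
Vertex order: H, F, D, A, I, G, C, E, B. The 5th vertex is I.

I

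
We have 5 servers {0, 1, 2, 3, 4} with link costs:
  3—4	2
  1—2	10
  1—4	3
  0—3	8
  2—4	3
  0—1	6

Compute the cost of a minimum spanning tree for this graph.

Kruskal: consider edges lightest-first.
3—4 (2): add. Components now {0} {1} {2} {3,4}
1—4 (3): add. Components now {0} {1,3,4} {2}
2—4 (3): add. Components now {0} {1,2,3,4}
0—1 (6): add. Components now {0,1,2,3,4}
MST edges: 3—4, 1—4, 2—4, 0—1; total weight 2+3+3+6 = 14.

14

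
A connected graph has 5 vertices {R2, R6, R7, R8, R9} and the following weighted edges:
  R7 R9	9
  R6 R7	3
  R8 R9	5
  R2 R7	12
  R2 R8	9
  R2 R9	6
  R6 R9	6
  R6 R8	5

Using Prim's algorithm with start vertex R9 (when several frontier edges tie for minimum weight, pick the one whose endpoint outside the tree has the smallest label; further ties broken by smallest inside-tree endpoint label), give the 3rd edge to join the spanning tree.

Prim, starting at R9.
Step 1: frontier [R8 R9 5, R2 R9 6, R6 R9 6, R7 R9 9] → take R8 R9 (5); add R8.
Step 2: frontier [R6 R8 5, R2 R8 9, R2 R9 6, R6 R9 6, R7 R9 9] → take R6 R8 (5); add R6.
Step 3: frontier [R6 R7 3, R2 R8 9, R2 R9 6, R7 R9 9] → take R6 R7 (3); add R7.
Step 4: frontier [R2 R7 12, R2 R8 9, R2 R9 6] → take R2 R9 (6); add R2.
The 3rd edge added is R6 R7.

R6-R7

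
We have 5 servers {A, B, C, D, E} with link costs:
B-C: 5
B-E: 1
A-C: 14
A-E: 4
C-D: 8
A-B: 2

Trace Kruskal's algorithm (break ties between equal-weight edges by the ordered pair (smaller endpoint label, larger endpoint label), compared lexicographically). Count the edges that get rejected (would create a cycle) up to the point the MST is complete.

1

Sort edges by weight, then run Kruskal:
B-E (1): add — endpoints in different components.
A-B (2): add — endpoints in different components.
A-E (4): skip — A and E already connected.
B-C (5): add — endpoints in different components.
C-D (8): add — endpoints in different components.
Edges rejected before the tree was complete: 1.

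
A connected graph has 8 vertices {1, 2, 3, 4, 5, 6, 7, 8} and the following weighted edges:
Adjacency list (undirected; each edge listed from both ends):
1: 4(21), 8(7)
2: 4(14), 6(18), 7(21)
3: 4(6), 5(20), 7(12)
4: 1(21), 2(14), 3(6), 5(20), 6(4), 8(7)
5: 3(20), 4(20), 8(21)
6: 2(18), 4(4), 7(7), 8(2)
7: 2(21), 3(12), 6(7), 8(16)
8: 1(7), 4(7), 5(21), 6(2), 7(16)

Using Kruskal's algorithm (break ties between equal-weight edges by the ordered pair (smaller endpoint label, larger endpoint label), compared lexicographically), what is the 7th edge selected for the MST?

Kruskal's algorithm — process edges by increasing weight (ties by edge label):
6 8 (2): add — endpoints in different components.
4 6 (4): add — endpoints in different components.
3 4 (6): add — endpoints in different components.
1 8 (7): add — endpoints in different components.
4 8 (7): skip — 4 and 8 already connected.
6 7 (7): add — endpoints in different components.
3 7 (12): skip — 3 and 7 already connected.
2 4 (14): add — endpoints in different components.
7 8 (16): skip — 7 and 8 already connected.
2 6 (18): skip — 2 and 6 already connected.
3 5 (20): add — endpoints in different components.
The 7th edge added is 3 5.

3-5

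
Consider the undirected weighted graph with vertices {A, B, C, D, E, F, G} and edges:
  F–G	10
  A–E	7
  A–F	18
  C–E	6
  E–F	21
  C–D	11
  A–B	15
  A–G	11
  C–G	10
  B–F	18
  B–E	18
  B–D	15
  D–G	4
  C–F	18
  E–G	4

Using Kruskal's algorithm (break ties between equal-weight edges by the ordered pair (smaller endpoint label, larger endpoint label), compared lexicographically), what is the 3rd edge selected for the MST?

C-E

Kruskal's algorithm — process edges by increasing weight (ties by edge label):
D–G (4): add. Components now {A} {B} {C} {D,G} {E} {F}
E–G (4): add. Components now {A} {B} {C} {D,E,G} {F}
C–E (6): add. Components now {A} {B} {C,D,E,G} {F}
A–E (7): add. Components now {A,C,D,E,G} {B} {F}
C–G (10): skip — C and G already connected.
F–G (10): add. Components now {A,C,D,E,F,G} {B}
A–G (11): skip — A and G already connected.
C–D (11): skip — C and D already connected.
A–B (15): add. Components now {A,B,C,D,E,F,G}
The 3rd edge added is C–E.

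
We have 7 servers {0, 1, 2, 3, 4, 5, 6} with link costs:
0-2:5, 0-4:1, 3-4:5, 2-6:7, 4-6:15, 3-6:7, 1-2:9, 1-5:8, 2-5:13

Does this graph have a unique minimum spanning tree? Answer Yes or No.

No

Kruskal: consider edges lightest-first.
0-4 (1): add. Components now {0,4} {1} {2} {3} {5} {6}
0-2 (5): add. Components now {0,2,4} {1} {3} {5} {6}
3-4 (5): add. Components now {0,2,3,4} {1} {5} {6}
2-6 (7): add. Components now {0,2,3,4,6} {1} {5}
3-6 (7): skip — 3 and 6 already connected.
1-5 (8): add. Components now {0,2,3,4,6} {1,5}
1-2 (9): add. Components now {0,1,2,3,4,5,6}
Non-tree edge 3-6 has weight 7, equal to the heaviest edge on its tree cycle — swapping gives another MST of the same weight. Not unique.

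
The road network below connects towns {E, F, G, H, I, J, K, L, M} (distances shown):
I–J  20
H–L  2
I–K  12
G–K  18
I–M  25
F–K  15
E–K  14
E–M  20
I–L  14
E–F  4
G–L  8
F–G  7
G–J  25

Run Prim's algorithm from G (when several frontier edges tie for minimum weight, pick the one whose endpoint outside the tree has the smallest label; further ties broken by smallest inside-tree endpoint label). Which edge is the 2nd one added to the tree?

E-F

Grow the tree from G using Prim:
Step 1: cheapest edge leaving the tree is F–G (7); add F.
Step 2: cheapest edge leaving the tree is E–F (4); add E.
Step 3: cheapest edge leaving the tree is G–L (8); add L.
Step 4: cheapest edge leaving the tree is H–L (2); add H.
Step 5: cheapest edge leaving the tree is I–L (14); add I.
Step 6: cheapest edge leaving the tree is I–K (12); add K.
Step 7: cheapest edge leaving the tree is I–J (20); add J.
Step 8: cheapest edge leaving the tree is E–M (20); add M.
The 2nd edge added is E–F.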